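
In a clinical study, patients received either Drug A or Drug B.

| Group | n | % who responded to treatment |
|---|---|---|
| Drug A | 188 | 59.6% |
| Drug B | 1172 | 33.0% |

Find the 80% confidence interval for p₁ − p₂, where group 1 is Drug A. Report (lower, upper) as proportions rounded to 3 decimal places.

(0.217, 0.315)

The two standard errors are √(0.5960×0.4040/188) = 0.03579 and √(0.3300×0.6700/1172) = 0.01374.
Because the samples are independent, SE_diff = √(0.03579² + 0.01374²) = 0.03834.
Using z* = 1.282 for 80%, ME = 1.282 × 0.03834 = 0.04915.
p̂₁ − p̂₂ = 0.2660; interval 0.2660 ± 0.04915 gives (0.217, 0.315).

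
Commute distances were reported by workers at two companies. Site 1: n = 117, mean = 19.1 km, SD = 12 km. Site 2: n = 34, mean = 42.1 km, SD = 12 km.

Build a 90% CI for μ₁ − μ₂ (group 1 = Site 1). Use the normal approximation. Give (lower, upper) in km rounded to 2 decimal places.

(-26.85, -19.15)

Standard errors of each mean: 12/√117 = 1.1094 and 12/√34 = 2.0580.
SE(x̄₁ − x̄₂) = √(1.1094² + 2.0580²) = 2.3380 for independent samples with unequal variances.
With z* = 1.645, the margin is 1.645 × 2.3380 = 3.8460.
x̄₁ − x̄₂ = 19.1 − 42.1 = -23.0000; the interval is -23.0000 ± 3.8460 = (-26.85, -19.15).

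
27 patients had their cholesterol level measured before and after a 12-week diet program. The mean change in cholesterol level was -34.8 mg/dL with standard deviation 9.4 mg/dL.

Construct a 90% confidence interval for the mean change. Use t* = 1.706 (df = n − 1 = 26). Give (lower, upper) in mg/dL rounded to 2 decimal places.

This is a matched-pairs design, so SE = s_d/√n = 9.4/√27 = 1.8090.
Margin = 1.706 × 1.8090 = 3.0862; the interval is -34.8 ± 3.0862 = (-37.89, -31.71).

(-37.89, -31.71)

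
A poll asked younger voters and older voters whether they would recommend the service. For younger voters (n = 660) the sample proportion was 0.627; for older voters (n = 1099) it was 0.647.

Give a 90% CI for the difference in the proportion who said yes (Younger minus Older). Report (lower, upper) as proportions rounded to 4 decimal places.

(-0.0590, 0.0190)

Each SE is √(p̂(1−p̂)/n): √(0.6270·0.3730/660) = 0.01882 and √(0.6470·0.3530/1099) = 0.01442.
SE(p̂₁ − p̂₂) = √(SE₁² + SE₂²) = √(0.0003541924 + 0.0002079364) = 0.02371, since the two samples are independent.
At 90% confidence z* = 1.645; margin = 1.645 × 0.02371 = 0.03900.
The difference is 0.6270 − 0.6470 = -0.0200, so the interval is -0.0200 ± 0.03900 = (-0.0590, 0.0190).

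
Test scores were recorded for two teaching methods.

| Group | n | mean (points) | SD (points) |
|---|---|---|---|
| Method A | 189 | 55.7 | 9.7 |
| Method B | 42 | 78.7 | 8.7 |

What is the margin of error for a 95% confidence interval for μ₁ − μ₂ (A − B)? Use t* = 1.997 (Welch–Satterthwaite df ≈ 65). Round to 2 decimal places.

SE₁ = s₁/√n₁ = 9.7/√189 = 0.7056; SE₂ = 8.7/√42 = 1.3424.
Independent samples, unequal variances: SE_diff = √(SE₁² + SE₂²) = √(0.49787136 + 1.80203776) = 1.5165.
t* = 1.997, so margin of error = 1.997 × 1.5165 = 3.0285.

3.03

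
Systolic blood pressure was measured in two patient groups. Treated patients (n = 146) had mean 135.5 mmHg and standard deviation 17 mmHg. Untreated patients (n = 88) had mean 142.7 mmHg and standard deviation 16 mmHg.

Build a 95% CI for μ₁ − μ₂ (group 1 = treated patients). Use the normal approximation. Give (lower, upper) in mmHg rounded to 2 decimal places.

(-11.53, -2.87)

SE₁ = s₁/√n₁ = 17/√146 = 1.4069; SE₂ = 16/√88 = 1.7056.
Independent samples, unequal variances: SE_diff = √(SE₁² + SE₂²) = √(1.97936761 + 2.90907136) = 2.2110.
z* = 1.960, so margin of error = 1.960 × 2.2110 = 4.3336.
Difference in means = 135.5 − 142.7 = -7.2000.
-7.2000 ± 4.3336 → (-11.53, -2.87).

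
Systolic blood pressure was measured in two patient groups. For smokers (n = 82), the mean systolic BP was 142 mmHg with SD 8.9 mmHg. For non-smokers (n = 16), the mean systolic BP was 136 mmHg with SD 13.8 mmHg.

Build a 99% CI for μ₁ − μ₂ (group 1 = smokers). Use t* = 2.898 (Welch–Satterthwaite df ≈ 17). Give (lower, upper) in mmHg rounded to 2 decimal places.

(-4.40, 16.40)

SE₁ = s₁/√n₁ = 8.9/√82 = 0.9828; SE₂ = 13.8/√16 = 3.4500.
Independent samples, unequal variances: SE_diff = √(SE₁² + SE₂²) = √(0.96589584 + 11.9025) = 3.5873.
t* = 2.898, so margin of error = 2.898 × 3.5873 = 10.3960.
Difference in means = 142 − 136 = 6.0000.
6.0000 ± 10.3960 → (-4.40, 16.40).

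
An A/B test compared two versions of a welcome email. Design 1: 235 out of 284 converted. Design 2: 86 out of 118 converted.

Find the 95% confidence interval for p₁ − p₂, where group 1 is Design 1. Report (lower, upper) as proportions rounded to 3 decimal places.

(0.007, 0.190)

First, p̂₁ = 235/284 = 0.8275; p̂₂ = 86/118 = 0.7288.
The two standard errors are √(0.8275×0.1725/284) = 0.02242 and √(0.7288×0.2712/118) = 0.04093.
Because the samples are independent, SE_diff = √(0.02242² + 0.04093²) = 0.04667.
Using z* = 1.960 for 95%, ME = 1.960 × 0.04667 = 0.09147.
p̂₁ − p̂₂ = 0.0987; interval 0.0987 ± 0.09147 gives (0.007, 0.190).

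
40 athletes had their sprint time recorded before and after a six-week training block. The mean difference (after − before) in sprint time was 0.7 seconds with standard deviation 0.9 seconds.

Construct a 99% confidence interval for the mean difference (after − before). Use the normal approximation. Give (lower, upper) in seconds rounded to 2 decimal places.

(0.33, 1.07)

This is a matched-pairs design, so SE = s_d/√n = 0.9/√40 = 0.1423.
Margin = 2.576 × 0.1423 = 0.3666; the interval is 0.7 ± 0.3666 = (0.33, 1.07).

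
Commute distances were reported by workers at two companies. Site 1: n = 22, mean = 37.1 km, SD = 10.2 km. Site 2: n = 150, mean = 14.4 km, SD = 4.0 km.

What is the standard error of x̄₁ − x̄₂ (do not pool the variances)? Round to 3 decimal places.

2.199

SE₁ = s₁/√n₁ = 10.2/√22 = 2.1746; SE₂ = 4.0/√150 = 0.3266.
Independent samples, unequal variances: SE_diff = √(SE₁² + SE₂²) = √(4.72888516 + 0.10666756) = 2.1990.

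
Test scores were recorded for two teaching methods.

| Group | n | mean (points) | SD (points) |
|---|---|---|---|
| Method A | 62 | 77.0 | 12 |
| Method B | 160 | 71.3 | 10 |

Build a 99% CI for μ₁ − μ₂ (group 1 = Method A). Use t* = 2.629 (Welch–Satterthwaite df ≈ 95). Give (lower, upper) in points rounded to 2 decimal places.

Per-group SEs: s₁/√n₁ = 12/√62 = 1.5240, s₂/√n₂ = 10/√160 = 0.7906.
Unpooled SE of the difference: √(2.322576 + 0.62504836) = 1.7169.
Margin of error = t* · SE = 2.629 × 1.7169 = 4.5137.
x̄₁ − x̄₂ = 77.0 − 71.3 = 5.7000.
CI: 5.7000 ± 4.5137 = (1.19, 10.21).

(1.19, 10.21)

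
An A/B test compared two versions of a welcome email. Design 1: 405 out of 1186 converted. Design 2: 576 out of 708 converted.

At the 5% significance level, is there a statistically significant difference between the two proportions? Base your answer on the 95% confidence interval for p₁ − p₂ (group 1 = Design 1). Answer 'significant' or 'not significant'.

significant

First, p̂₁ = 405/1186 = 0.3415; p̂₂ = 576/708 = 0.8136.
The two standard errors are √(0.3415×0.6585/1186) = 0.01377 and √(0.8136×0.1864/708) = 0.01464.
Because the samples are independent, SE_diff = √(0.01377² + 0.01464²) = 0.02010.
Using z* = 1.960 for 95%, ME = 1.960 × 0.02010 = 0.03940.
p̂₁ − p̂₂ = -0.4721; interval -0.4721 ± 0.03940 gives (-0.51150, -0.43270).
The interval (-0.51150, -0.43270) does not contain 0, so the difference is significant.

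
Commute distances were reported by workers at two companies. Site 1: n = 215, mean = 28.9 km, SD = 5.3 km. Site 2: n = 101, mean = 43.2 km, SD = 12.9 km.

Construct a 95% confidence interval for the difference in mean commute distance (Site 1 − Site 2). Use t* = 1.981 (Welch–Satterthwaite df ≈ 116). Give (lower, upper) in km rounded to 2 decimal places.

(-16.94, -11.66)

Per-group SEs: s₁/√n₁ = 5.3/√215 = 0.3615, s₂/√n₂ = 12.9/√101 = 1.2836.
Unpooled SE of the difference: √(0.13068225 + 1.64762896) = 1.3335.
Margin of error = t* · SE = 1.981 × 1.3335 = 2.6417.
x̄₁ − x̄₂ = 28.9 − 43.2 = -14.3000.
CI: -14.3000 ± 2.6417 = (-16.94, -11.66).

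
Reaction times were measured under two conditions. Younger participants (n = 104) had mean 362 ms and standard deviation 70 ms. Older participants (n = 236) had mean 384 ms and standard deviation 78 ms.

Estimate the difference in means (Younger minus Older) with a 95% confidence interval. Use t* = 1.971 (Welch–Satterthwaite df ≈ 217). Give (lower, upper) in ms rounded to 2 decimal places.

Standard errors of each mean: 70/√104 = 6.8641 and 78/√236 = 5.0774.
SE(x̄₁ − x̄₂) = √(6.8641² + 5.0774²) = 8.5379 for independent samples with unequal variances.
With t* = 1.971, the margin is 1.971 × 8.5379 = 16.8282.
x̄₁ − x̄₂ = 362 − 384 = -22.0000; the interval is -22.0000 ± 16.8282 = (-38.83, -5.17).

(-38.83, -5.17)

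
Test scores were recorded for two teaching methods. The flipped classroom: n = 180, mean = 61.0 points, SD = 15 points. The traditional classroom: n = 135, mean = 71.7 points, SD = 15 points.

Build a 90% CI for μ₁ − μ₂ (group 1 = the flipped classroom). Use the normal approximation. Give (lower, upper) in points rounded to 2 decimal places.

Per-group SEs: s₁/√n₁ = 15/√180 = 1.1180, s₂/√n₂ = 15/√135 = 1.2910.
Unpooled SE of the difference: √(1.249924 + 1.666681) = 1.7078.
Margin of error = z* · SE = 1.645 × 1.7078 = 2.8093.
x̄₁ − x̄₂ = 61.0 − 71.7 = -10.7000.
CI: -10.7000 ± 2.8093 = (-13.51, -7.89).

(-13.51, -7.89)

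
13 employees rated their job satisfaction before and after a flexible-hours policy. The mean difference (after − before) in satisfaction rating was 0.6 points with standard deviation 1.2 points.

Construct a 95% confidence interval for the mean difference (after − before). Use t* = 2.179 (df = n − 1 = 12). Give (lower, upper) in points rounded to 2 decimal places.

This is a matched-pairs design, so SE = s_d/√n = 1.2/√13 = 0.3328.
Margin = 2.179 × 0.3328 = 0.7252; the interval is 0.6 ± 0.7252 = (-0.13, 1.33).

(-0.13, 1.33)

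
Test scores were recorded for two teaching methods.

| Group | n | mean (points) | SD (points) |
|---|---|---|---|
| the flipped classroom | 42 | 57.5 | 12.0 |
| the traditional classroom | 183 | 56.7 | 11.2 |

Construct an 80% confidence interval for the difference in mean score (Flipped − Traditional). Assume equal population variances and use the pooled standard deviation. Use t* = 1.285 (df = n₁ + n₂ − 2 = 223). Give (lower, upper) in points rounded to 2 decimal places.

s_p = √[((n₁−1)s₁² + (n₂−1)s₂²)/(n₁+n₂−2)] = √[(41·12.0² + 182·11.2²)/223] = 11.3513.
SE = 11.3513·√(1/42 + 1/183) = 1.9422.
With t* = 1.285, margin = 1.285 × 1.9422 = 2.4957.
x̄₁ − x̄₂ = 57.5 − 56.7 = 0.8000; interval 0.8000 ± 2.4957 = (-1.70, 3.30).

(-1.70, 3.30)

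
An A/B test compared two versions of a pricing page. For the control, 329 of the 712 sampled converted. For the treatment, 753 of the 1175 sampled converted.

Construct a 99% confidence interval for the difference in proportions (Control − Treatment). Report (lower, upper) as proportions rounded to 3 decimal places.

(-0.239, -0.119)

First, p̂₁ = 329/712 = 0.4621; p̂₂ = 753/1175 = 0.6409.
The two standard errors are √(0.4621×0.5379/712) = 0.01868 and √(0.6409×0.3591/1175) = 0.01400.
Because the samples are independent, SE_diff = √(0.01868² + 0.01400²) = 0.02334.
Using z* = 2.576 for 99%, ME = 2.576 × 0.02334 = 0.06012.
p̂₁ − p̂₂ = -0.1788; interval -0.1788 ± 0.06012 gives (-0.239, -0.119).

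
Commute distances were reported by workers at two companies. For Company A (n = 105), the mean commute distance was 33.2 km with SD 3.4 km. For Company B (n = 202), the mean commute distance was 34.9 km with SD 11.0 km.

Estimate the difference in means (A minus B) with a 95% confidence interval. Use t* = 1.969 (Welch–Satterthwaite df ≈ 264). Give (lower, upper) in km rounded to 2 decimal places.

Standard errors of each mean: 3.4/√105 = 0.3318 and 11.0/√202 = 0.7740.
SE(x̄₁ − x̄₂) = √(0.3318² + 0.7740²) = 0.8421 for independent samples with unequal variances.
With t* = 1.969, the margin is 1.969 × 0.8421 = 1.6581.
x̄₁ − x̄₂ = 33.2 − 34.9 = -1.7000; the interval is -1.7000 ± 1.6581 = (-3.36, -0.04).

(-3.36, -0.04)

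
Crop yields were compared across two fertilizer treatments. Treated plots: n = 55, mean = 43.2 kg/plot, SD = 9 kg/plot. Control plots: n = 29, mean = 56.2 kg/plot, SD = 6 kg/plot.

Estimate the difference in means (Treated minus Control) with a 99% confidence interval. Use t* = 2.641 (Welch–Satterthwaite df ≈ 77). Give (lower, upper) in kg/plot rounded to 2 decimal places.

(-17.35, -8.65)

Per-group SEs: s₁/√n₁ = 9/√55 = 1.2136, s₂/√n₂ = 6/√29 = 1.1142.
Unpooled SE of the difference: √(1.47282496 + 1.24144164) = 1.6475.
Margin of error = t* · SE = 2.641 × 1.6475 = 4.3510.
x̄₁ − x̄₂ = 43.2 − 56.2 = -13.0000.
CI: -13.0000 ± 4.3510 = (-17.35, -8.65).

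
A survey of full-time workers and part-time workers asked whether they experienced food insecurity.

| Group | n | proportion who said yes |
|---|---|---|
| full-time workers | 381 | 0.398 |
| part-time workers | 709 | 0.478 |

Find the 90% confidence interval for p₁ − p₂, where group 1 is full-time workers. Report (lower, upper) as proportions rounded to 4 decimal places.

The two standard errors are √(0.3980×0.6020/381) = 0.02508 and √(0.4780×0.5220/709) = 0.01876.
Because the samples are independent, SE_diff = √(0.02508² + 0.01876²) = 0.03132.
Using z* = 1.645 for 90%, ME = 1.645 × 0.03132 = 0.05152.
p̂₁ − p̂₂ = -0.0800; interval -0.0800 ± 0.05152 gives (-0.1315, -0.0285).

(-0.1315, -0.0285)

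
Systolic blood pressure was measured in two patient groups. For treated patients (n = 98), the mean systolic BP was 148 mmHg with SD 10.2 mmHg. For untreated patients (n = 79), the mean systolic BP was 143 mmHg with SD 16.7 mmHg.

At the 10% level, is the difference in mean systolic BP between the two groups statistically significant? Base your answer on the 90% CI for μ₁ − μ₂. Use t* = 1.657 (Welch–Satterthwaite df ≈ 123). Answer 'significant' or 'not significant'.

significant

Per-group SEs: s₁/√n₁ = 10.2/√98 = 1.0304, s₂/√n₂ = 16.7/√79 = 1.8789.
Unpooled SE of the difference: √(1.06172416 + 3.53026521) = 2.1429.
Margin of error = t* · SE = 1.657 × 2.1429 = 3.5508.
x̄₁ − x̄₂ = 148 − 143 = 5.0000.
CI: 5.0000 ± 3.5508 = (1.4492, 8.5508).
The interval (1.4492, 8.5508) does not contain 0, so the difference is significant.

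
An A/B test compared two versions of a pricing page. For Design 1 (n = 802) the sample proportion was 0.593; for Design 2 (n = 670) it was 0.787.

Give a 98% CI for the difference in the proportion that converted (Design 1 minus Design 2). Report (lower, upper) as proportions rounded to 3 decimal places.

SE₁ = √(p̂₁(1−p̂₁)/n₁) = √(0.5930·0.4070/802) = 0.01735; SE₂ = √(0.7870·0.2130/670) = 0.01582.
Independent samples: SE of the difference = √(SE₁² + SE₂²) = √(0.0003010225 + 0.0002502724) = 0.02348.
z* for 98% confidence is 2.326, so the margin of error is 2.326 × 0.02348 = 0.05461.
Point estimate p̂₁ − p̂₂ = 0.5930 − 0.7870 = -0.1940.
-0.1940 ± 0.05461 → (-0.249, -0.139).

(-0.249, -0.139)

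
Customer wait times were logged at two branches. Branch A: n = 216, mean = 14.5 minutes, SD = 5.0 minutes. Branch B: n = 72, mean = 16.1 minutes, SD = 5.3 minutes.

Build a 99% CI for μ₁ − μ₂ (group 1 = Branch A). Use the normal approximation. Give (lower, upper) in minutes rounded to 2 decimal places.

(-3.43, 0.23)

Per-group SEs: s₁/√n₁ = 5.0/√216 = 0.3402, s₂/√n₂ = 5.3/√72 = 0.6246.
Unpooled SE of the difference: √(0.11573604 + 0.39012516) = 0.7112.
Margin of error = z* · SE = 2.576 × 0.7112 = 1.8321.
x̄₁ − x̄₂ = 14.5 − 16.1 = -1.6000.
CI: -1.6000 ± 1.8321 = (-3.43, 0.23).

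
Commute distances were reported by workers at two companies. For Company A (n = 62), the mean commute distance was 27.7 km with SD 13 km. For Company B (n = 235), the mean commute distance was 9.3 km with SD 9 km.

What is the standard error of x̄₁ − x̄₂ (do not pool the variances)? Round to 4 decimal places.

1.7523

Per-group SEs: s₁/√n₁ = 13/√62 = 1.6510, s₂/√n₂ = 9/√235 = 0.5871.
Unpooled SE of the difference: √(2.725801 + 0.34468641) = 1.7523.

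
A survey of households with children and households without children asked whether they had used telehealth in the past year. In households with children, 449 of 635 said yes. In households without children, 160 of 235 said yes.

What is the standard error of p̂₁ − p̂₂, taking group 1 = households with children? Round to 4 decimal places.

0.0354

Sample proportions: 449/635 = 0.7071, 160/235 = 0.6809.
Each SE is √(p̂(1−p̂)/n): √(0.7071·0.2929/635) = 0.01806 and √(0.6809·0.3191/235) = 0.03041.
SE(p̂₁ − p̂₂) = √(SE₁² + SE₂²) = √(0.0003261636 + 0.0009247681) = 0.03537, since the two samples are independent.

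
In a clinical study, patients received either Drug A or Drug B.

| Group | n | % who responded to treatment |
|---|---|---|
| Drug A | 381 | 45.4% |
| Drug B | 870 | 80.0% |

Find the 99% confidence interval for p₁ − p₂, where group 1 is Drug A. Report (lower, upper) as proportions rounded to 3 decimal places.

SE₁ = √(p̂₁(1−p̂₁)/n₁) = √(0.4540·0.5460/381) = 0.02551; SE₂ = √(0.8000·0.2000/870) = 0.01356.
Independent samples: SE of the difference = √(SE₁² + SE₂²) = √(0.0006507601 + 0.0001838736) = 0.02889.
z* for 99% confidence is 2.576, so the margin of error is 2.576 × 0.02889 = 0.07442.
Point estimate p̂₁ − p̂₂ = 0.4540 − 0.8000 = -0.3460.
-0.3460 ± 0.07442 → (-0.420, -0.272).

(-0.420, -0.272)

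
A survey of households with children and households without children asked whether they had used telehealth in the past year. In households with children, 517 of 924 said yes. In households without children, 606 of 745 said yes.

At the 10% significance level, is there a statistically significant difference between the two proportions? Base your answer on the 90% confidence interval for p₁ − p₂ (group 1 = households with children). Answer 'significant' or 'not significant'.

Sample proportions: 517/924 = 0.5595, 606/745 = 0.8134.
Each SE is √(p̂(1−p̂)/n): √(0.5595·0.4405/924) = 0.01633 and √(0.8134·0.1866/745) = 0.01427.
SE(p̂₁ − p̂₂) = √(SE₁² + SE₂²) = √(0.0002666689 + 0.0002036329) = 0.02169, since the two samples are independent.
At 90% confidence z* = 1.645; margin = 1.645 × 0.02169 = 0.03568.
The difference is 0.5595 − 0.8134 = -0.2539, so the interval is -0.2539 ± 0.03568 = (-0.28958, -0.21822).
The interval (-0.28958, -0.21822) does not contain 0, so the difference is significant.

significant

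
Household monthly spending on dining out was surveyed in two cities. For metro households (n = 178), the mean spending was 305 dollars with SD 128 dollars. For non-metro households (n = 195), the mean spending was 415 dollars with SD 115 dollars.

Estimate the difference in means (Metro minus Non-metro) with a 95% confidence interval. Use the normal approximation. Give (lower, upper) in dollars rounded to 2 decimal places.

(-134.78, -85.22)

SE₁ = s₁/√n₁ = 128/√178 = 9.5940; SE₂ = 115/√195 = 8.2353.
Independent samples, unequal variances: SE_diff = √(SE₁² + SE₂²) = √(92.044836 + 67.82016609) = 12.6438.
z* = 1.960, so margin of error = 1.960 × 12.6438 = 24.7818.
Difference in means = 305 − 415 = -110.0000.
-110.0000 ± 24.7818 → (-134.78, -85.22).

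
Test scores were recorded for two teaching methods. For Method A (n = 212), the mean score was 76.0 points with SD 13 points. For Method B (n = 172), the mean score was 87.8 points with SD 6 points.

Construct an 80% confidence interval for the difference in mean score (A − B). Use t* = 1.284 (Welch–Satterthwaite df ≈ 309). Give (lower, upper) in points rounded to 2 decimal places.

(-13.09, -10.51)

SE₁ = s₁/√n₁ = 13/√212 = 0.8928; SE₂ = 6/√172 = 0.4575.
Independent samples, unequal variances: SE_diff = √(SE₁² + SE₂²) = √(0.79709184 + 0.20930625) = 1.0032.
t* = 1.284, so margin of error = 1.284 × 1.0032 = 1.2881.
Difference in means = 76.0 − 87.8 = -11.8000.
-11.8000 ± 1.2881 → (-13.09, -10.51).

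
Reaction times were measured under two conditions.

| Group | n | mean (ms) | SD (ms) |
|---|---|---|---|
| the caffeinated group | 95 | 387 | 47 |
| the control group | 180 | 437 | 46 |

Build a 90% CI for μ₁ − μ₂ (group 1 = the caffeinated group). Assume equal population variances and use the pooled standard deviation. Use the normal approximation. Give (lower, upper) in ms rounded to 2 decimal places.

Pooled variance s_p² = [94·47² + 179·46²] / (95+180−2) = 2148.0220, so s_p = 46.3468.
SE_diff = s_p·√(1/n₁ + 1/n₂) = 46.3468·√(1/95 + 1/180) = 5.8774.
z* = 1.645; margin = 1.645 × 5.8774 = 9.6683.
Difference = 387 − 437 = -50.0000.
-50.0000 ± 9.6683 → (-59.67, -40.33).

(-59.67, -40.33)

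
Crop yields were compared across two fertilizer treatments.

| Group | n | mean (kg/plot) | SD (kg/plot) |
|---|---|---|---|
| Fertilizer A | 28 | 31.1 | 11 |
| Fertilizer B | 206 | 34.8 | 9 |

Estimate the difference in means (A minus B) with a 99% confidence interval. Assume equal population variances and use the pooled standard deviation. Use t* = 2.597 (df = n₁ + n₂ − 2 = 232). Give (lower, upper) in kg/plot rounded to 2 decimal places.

(-8.54, 1.14)

Pooled variance s_p² = [27·11² + 205·9²] / (28+206−2) = 85.6552, so s_p = 9.2550.
SE_diff = s_p·√(1/n₁ + 1/n₂) = 9.2550·√(1/28 + 1/206) = 1.8641.
t* = 2.597; margin = 2.597 × 1.8641 = 4.8411.
Difference = 31.1 − 34.8 = -3.7000.
-3.7000 ± 4.8411 → (-8.54, 1.14).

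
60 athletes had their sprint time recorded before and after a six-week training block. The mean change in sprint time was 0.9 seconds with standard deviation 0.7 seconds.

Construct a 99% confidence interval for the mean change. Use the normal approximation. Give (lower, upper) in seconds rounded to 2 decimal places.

Paired design: SE = s_d/√n = 0.7/√60 = 0.0904.
z* = 2.576; margin of error = 2.576 × 0.0904 = 0.2329.
0.9 ± 0.2329 → (0.67, 1.13).

(0.67, 1.13)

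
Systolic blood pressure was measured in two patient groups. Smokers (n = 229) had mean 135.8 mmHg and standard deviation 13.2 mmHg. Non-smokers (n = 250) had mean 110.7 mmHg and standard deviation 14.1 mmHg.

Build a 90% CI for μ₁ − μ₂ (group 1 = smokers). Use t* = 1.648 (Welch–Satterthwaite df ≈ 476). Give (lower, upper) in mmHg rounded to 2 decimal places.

(23.04, 27.16)

Standard errors of each mean: 13.2/√229 = 0.8723 and 14.1/√250 = 0.8918.
SE(x̄₁ − x̄₂) = √(0.8723² + 0.8918²) = 1.2475 for independent samples with unequal variances.
With t* = 1.648, the margin is 1.648 × 1.2475 = 2.0559.
x̄₁ − x̄₂ = 135.8 − 110.7 = 25.1000; the interval is 25.1000 ± 2.0559 = (23.04, 27.16).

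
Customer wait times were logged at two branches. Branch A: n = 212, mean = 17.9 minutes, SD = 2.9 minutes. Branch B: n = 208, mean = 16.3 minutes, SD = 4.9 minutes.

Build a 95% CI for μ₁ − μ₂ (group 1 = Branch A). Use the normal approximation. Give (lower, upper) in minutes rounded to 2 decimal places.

Standard errors of each mean: 2.9/√212 = 0.1992 and 4.9/√208 = 0.3398.
SE(x̄₁ − x̄₂) = √(0.1992² + 0.3398²) = 0.3939 for independent samples with unequal variances.
With z* = 1.960, the margin is 1.960 × 0.3939 = 0.7720.
x̄₁ − x̄₂ = 17.9 − 16.3 = 1.6000; the interval is 1.6000 ± 0.7720 = (0.83, 2.37).

(0.83, 2.37)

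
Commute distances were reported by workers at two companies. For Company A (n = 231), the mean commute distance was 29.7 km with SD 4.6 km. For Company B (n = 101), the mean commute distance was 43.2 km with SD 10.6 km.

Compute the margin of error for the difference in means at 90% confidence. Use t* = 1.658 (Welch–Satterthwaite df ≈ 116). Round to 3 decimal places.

Per-group SEs: s₁/√n₁ = 4.6/√231 = 0.3027, s₂/√n₂ = 10.6/√101 = 1.0547.
Unpooled SE of the difference: √(0.09162729 + 1.11239209) = 1.0973.
Margin of error = t* · SE = 1.658 × 1.0973 = 1.8193.

1.819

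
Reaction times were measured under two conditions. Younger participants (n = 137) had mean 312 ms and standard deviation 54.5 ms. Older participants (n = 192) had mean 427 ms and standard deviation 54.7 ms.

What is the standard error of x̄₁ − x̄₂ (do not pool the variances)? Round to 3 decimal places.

6.104

Standard errors of each mean: 54.5/√137 = 4.6562 and 54.7/√192 = 3.9476.
SE(x̄₁ − x̄₂) = √(4.6562² + 3.9476²) = 6.1044 for independent samples with unequal variances.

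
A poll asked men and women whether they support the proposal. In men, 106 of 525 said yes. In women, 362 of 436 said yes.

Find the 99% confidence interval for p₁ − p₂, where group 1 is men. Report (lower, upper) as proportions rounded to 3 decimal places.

Sample proportions: 106/525 = 0.2019, 362/436 = 0.8303.
Each SE is √(p̂(1−p̂)/n): √(0.2019·0.7981/525) = 0.01752 and √(0.8303·0.1697/436) = 0.01798.
SE(p̂₁ − p̂₂) = √(SE₁² + SE₂²) = √(0.0003069504 + 0.0003232804) = 0.02510, since the two samples are independent.
At 99% confidence z* = 2.576; margin = 2.576 × 0.02510 = 0.06466.
The difference is 0.2019 − 0.8303 = -0.6284, so the interval is -0.6284 ± 0.06466 = (-0.693, -0.564).

(-0.693, -0.564)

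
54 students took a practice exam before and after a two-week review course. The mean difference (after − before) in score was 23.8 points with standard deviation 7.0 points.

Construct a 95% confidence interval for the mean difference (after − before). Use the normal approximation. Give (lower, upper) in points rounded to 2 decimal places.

This is a matched-pairs design, so SE = s_d/√n = 7.0/√54 = 0.9526.
Margin = 1.960 × 0.9526 = 1.8671; the interval is 23.8 ± 1.8671 = (21.93, 25.67).

(21.93, 25.67)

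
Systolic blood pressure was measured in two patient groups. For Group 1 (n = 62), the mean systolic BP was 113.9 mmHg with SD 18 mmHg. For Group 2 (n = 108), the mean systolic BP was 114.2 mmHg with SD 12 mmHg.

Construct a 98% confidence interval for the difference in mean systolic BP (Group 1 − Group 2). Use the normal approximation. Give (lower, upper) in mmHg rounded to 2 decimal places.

(-6.26, 5.66)

Standard errors of each mean: 18/√62 = 2.2860 and 12/√108 = 1.1547.
SE(x̄₁ − x̄₂) = √(2.2860² + 1.1547²) = 2.5611 for independent samples with unequal variances.
With z* = 2.326, the margin is 2.326 × 2.5611 = 5.9571.
x̄₁ − x̄₂ = 113.9 − 114.2 = -0.3000; the interval is -0.3000 ± 5.9571 = (-6.26, 5.66).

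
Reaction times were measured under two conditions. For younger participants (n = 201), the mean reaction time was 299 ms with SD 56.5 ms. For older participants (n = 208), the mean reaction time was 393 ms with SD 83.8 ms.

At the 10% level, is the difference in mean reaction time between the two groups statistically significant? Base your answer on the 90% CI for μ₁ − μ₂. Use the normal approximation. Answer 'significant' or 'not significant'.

significant

Standard errors of each mean: 56.5/√201 = 3.9852 and 83.8/√208 = 5.8105.
SE(x̄₁ − x̄₂) = √(3.9852² + 5.8105²) = 7.0458 for independent samples with unequal variances.
With z* = 1.645, the margin is 1.645 × 7.0458 = 11.5903.
x̄₁ − x̄₂ = 299 − 393 = -94.0000; the interval is -94.0000 ± 11.5903 = (-105.5903, -82.4097).
The interval (-105.5903, -82.4097) does not contain 0, so the difference is significant.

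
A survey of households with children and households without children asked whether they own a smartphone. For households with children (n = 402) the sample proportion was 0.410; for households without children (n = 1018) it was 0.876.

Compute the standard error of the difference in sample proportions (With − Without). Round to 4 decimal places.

SE₁ = √(p̂₁(1−p̂₁)/n₁) = √(0.4100·0.5900/402) = 0.02453; SE₂ = √(0.8760·0.1240/1018) = 0.01033.
Independent samples: SE of the difference = √(SE₁² + SE₂²) = √(0.0006017209 + 0.0001067089) = 0.02662.

0.0266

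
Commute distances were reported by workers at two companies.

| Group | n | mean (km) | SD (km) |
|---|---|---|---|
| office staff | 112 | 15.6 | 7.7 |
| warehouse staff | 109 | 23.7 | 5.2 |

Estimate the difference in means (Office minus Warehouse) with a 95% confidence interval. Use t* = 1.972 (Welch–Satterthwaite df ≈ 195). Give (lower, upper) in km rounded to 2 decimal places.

(-9.84, -6.36)

Per-group SEs: s₁/√n₁ = 7.7/√112 = 0.7276, s₂/√n₂ = 5.2/√109 = 0.4981.
Unpooled SE of the difference: √(0.52940176 + 0.24810361) = 0.8818.
Margin of error = t* · SE = 1.972 × 0.8818 = 1.7389.
x̄₁ − x̄₂ = 15.6 − 23.7 = -8.1000.
CI: -8.1000 ± 1.7389 = (-9.84, -6.36).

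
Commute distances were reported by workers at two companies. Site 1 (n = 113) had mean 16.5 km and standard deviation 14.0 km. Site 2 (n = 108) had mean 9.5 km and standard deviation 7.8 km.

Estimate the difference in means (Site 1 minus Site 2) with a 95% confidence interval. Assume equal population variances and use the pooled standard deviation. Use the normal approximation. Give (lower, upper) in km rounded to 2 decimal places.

s_p = √[((n₁−1)s₁² + (n₂−1)s₂²)/(n₁+n₂−2)] = √[(112·14.0² + 107·7.8²)/219] = 11.4001.
SE = 11.4001·√(1/113 + 1/108) = 1.5341.
With z* = 1.960, margin = 1.960 × 1.5341 = 3.0068.
x̄₁ − x̄₂ = 16.5 − 9.5 = 7.0000; interval 7.0000 ± 3.0068 = (3.99, 10.01).

(3.99, 10.01)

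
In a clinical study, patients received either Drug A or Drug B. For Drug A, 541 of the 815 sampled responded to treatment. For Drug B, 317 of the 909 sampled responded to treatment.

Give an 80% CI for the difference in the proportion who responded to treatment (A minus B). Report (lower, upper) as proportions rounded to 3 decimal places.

(0.286, 0.344)

Sample proportions: 541/815 = 0.6638, 317/909 = 0.3487.
Each SE is √(p̂(1−p̂)/n): √(0.6638·0.3362/815) = 0.01655 and √(0.3487·0.6513/909) = 0.01581.
SE(p̂₁ − p̂₂) = √(SE₁² + SE₂²) = √(0.0002739025 + 0.0002499561) = 0.02289, since the two samples are independent.
At 80% confidence z* = 1.282; margin = 1.282 × 0.02289 = 0.02934.
The difference is 0.6638 − 0.3487 = 0.3151, so the interval is 0.3151 ± 0.02934 = (0.286, 0.344).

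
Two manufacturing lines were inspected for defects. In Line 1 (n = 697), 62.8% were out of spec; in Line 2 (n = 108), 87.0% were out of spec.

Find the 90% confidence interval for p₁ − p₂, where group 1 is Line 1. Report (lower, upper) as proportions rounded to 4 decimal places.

(-0.3032, -0.1808)

The two standard errors are √(0.6280×0.3720/697) = 0.01831 and √(0.8700×0.1300/108) = 0.03236.
Because the samples are independent, SE_diff = √(0.01831² + 0.03236²) = 0.03718.
Using z* = 1.645 for 90%, ME = 1.645 × 0.03718 = 0.06116.
p̂₁ − p̂₂ = -0.2420; interval -0.2420 ± 0.06116 gives (-0.3032, -0.1808).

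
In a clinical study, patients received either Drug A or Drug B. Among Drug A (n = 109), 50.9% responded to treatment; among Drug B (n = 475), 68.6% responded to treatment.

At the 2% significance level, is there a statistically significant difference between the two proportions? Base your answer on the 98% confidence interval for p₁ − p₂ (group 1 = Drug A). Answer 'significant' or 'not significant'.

significant

SE₁ = √(p̂₁(1−p̂₁)/n₁) = √(0.5090·0.4910/109) = 0.04788; SE₂ = √(0.6860·0.3140/475) = 0.02130.
Independent samples: SE of the difference = √(SE₁² + SE₂²) = √(0.0022924944 + 0.00045369) = 0.05240.
z* for 98% confidence is 2.326, so the margin of error is 2.326 × 0.05240 = 0.12188.
Point estimate p̂₁ − p̂₂ = 0.5090 − 0.6860 = -0.1770.
-0.1770 ± 0.12188 → (-0.29888, -0.05512).
The interval (-0.29888, -0.05512) does not contain 0, so the difference is significant.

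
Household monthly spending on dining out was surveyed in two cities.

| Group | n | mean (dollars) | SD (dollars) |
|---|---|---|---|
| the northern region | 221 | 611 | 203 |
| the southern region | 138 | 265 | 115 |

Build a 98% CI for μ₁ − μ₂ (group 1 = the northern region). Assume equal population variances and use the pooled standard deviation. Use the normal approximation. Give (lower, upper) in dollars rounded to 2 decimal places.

(301.95, 390.05)

s_p = √[((n₁−1)s₁² + (n₂−1)s₂²)/(n₁+n₂−2)] = √[(220·203² + 137·115²)/357] = 174.5567.
SE = 174.5567·√(1/221 + 1/138) = 18.9386.
With z* = 2.326, margin = 2.326 × 18.9386 = 44.0512.
x̄₁ − x̄₂ = 611 − 265 = 346.0000; interval 346.0000 ± 44.0512 = (301.95, 390.05).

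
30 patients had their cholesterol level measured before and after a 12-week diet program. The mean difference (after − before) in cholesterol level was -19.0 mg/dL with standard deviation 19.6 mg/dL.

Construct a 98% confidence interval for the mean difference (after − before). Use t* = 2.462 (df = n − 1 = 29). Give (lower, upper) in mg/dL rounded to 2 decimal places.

Paired design: SE = s_d/√n = 19.6/√30 = 3.5785.
t* = 2.462; margin of error = 2.462 × 3.5785 = 8.8103.
-19.0 ± 8.8103 → (-27.81, -10.19).

(-27.81, -10.19)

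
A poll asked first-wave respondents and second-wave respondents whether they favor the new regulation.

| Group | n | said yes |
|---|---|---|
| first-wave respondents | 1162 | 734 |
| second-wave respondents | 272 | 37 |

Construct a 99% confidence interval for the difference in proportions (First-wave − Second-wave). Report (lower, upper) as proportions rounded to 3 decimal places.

First, p̂₁ = 734/1162 = 0.6317; p̂₂ = 37/272 = 0.1360.
The two standard errors are √(0.6317×0.3683/1162) = 0.01415 and √(0.1360×0.8640/272) = 0.02078.
Because the samples are independent, SE_diff = √(0.01415² + 0.02078²) = 0.02514.
Using z* = 2.576 for 99%, ME = 2.576 × 0.02514 = 0.06476.
p̂₁ − p̂₂ = 0.4957; interval 0.4957 ± 0.06476 gives (0.431, 0.560).

(0.431, 0.560)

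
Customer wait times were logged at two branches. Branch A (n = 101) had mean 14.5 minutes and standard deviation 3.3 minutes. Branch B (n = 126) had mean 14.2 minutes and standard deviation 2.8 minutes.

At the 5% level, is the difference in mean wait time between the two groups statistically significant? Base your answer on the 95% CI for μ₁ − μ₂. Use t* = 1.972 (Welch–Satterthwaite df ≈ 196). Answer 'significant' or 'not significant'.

not significant

Standard errors of each mean: 3.3/√101 = 0.3284 and 2.8/√126 = 0.2494.
SE(x̄₁ − x̄₂) = √(0.3284² + 0.2494²) = 0.4124 for independent samples with unequal variances.
With t* = 1.972, the margin is 1.972 × 0.4124 = 0.8133.
x̄₁ − x̄₂ = 14.5 − 14.2 = 0.3000; the interval is 0.3000 ± 0.8133 = (-0.5133, 1.1133).
The interval (-0.5133, 1.1133) contains 0, so the difference is not significant.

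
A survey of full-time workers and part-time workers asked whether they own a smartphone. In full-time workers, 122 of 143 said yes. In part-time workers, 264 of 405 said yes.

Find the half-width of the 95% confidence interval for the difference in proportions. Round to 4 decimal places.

p̂₁ = 122/143 = 0.8531 and p̂₂ = 264/405 = 0.6519.
SE₁ = √(p̂₁(1−p̂₁)/n₁) = √(0.8531·0.1469/143) = 0.02960; SE₂ = √(0.6519·0.3481/405) = 0.02367.
Independent samples: SE of the difference = √(SE₁² + SE₂²) = √(0.00087616 + 0.0005602689) = 0.03790.
z* for 95% confidence is 1.960, so the margin of error is 1.960 × 0.03790 = 0.07428.

0.0743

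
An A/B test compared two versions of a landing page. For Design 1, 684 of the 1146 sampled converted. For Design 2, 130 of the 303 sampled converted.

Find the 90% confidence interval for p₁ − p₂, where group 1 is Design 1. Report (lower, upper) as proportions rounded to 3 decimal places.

(0.115, 0.220)

First, p̂₁ = 684/1146 = 0.5969; p̂₂ = 130/303 = 0.4290.
The two standard errors are √(0.5969×0.4031/1146) = 0.01449 and √(0.4290×0.5710/303) = 0.02843.
Because the samples are independent, SE_diff = √(0.01449² + 0.02843²) = 0.03191.
Using z* = 1.645 for 90%, ME = 1.645 × 0.03191 = 0.05249.
p̂₁ − p̂₂ = 0.1679; interval 0.1679 ± 0.05249 gives (0.115, 0.220).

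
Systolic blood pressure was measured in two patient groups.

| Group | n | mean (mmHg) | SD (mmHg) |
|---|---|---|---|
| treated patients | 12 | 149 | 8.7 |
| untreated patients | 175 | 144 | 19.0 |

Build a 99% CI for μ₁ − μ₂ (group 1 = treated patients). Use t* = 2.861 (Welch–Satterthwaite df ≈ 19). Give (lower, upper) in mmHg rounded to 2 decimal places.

Standard errors of each mean: 8.7/√12 = 2.5115 and 19.0/√175 = 1.4363.
SE(x̄₁ − x̄₂) = √(2.5115² + 1.4363²) = 2.8932 for independent samples with unequal variances.
With t* = 2.861, the margin is 2.861 × 2.8932 = 8.2774.
x̄₁ − x̄₂ = 149 − 144 = 5.0000; the interval is 5.0000 ± 8.2774 = (-3.28, 13.28).

(-3.28, 13.28)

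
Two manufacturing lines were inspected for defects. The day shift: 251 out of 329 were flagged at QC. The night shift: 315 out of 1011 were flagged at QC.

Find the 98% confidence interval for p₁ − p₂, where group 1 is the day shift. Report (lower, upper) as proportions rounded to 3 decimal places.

First, p̂₁ = 251/329 = 0.7629; p̂₂ = 315/1011 = 0.3116.
The two standard errors are √(0.7629×0.2371/329) = 0.02345 and √(0.3116×0.6884/1011) = 0.01457.
Because the samples are independent, SE_diff = √(0.02345² + 0.01457²) = 0.02761.
Using z* = 2.326 for 98%, ME = 2.326 × 0.02761 = 0.06422.
p̂₁ − p̂₂ = 0.4513; interval 0.4513 ± 0.06422 gives (0.387, 0.516).

(0.387, 0.516)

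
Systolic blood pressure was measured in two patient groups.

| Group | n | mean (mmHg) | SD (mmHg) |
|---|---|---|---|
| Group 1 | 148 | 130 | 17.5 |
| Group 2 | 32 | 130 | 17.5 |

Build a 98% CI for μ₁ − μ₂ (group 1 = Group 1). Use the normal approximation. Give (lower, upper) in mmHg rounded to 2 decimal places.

Standard errors of each mean: 17.5/√148 = 1.4385 and 17.5/√32 = 3.0936.
SE(x̄₁ − x̄₂) = √(1.4385² + 3.0936²) = 3.4117 for independent samples with unequal variances.
With z* = 2.326, the margin is 2.326 × 3.4117 = 7.9356.
x̄₁ − x̄₂ = 130 − 130 = 0.0000; the interval is 0.0000 ± 7.9356 = (-7.94, 7.94).

(-7.94, 7.94)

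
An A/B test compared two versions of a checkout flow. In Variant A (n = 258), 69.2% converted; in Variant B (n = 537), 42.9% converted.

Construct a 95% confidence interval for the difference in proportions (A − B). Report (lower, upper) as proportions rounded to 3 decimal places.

(0.193, 0.333)

SE₁ = √(p̂₁(1−p̂₁)/n₁) = √(0.6920·0.3080/258) = 0.02874; SE₂ = √(0.4290·0.5710/537) = 0.02136.
Independent samples: SE of the difference = √(SE₁² + SE₂²) = √(0.0008259876 + 0.0004562496) = 0.03581.
z* for 95% confidence is 1.960, so the margin of error is 1.960 × 0.03581 = 0.07019.
Point estimate p̂₁ − p̂₂ = 0.6920 − 0.4290 = 0.2630.
0.2630 ± 0.07019 → (0.193, 0.333).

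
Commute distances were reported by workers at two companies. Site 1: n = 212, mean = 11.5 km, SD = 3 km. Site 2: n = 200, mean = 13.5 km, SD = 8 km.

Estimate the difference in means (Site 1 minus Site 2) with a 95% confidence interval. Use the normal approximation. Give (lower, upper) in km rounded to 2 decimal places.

SE₁ = s₁/√n₁ = 3/√212 = 0.2060; SE₂ = 8/√200 = 0.5657.
Independent samples, unequal variances: SE_diff = √(SE₁² + SE₂²) = √(0.042436 + 0.32001649) = 0.6020.
z* = 1.960, so margin of error = 1.960 × 0.6020 = 1.1799.
Difference in means = 11.5 − 13.5 = -2.0000.
-2.0000 ± 1.1799 → (-3.18, -0.82).

(-3.18, -0.82)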